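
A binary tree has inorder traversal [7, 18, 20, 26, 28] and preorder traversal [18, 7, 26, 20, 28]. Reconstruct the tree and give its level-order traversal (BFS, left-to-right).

Inorder:  [7, 18, 20, 26, 28]
Preorder: [18, 7, 26, 20, 28]
Algorithm: preorder visits root first, so consume preorder in order;
for each root, split the current inorder slice at that value into
left-subtree inorder and right-subtree inorder, then recurse.
Recursive splits:
  root=18; inorder splits into left=[7], right=[20, 26, 28]
  root=7; inorder splits into left=[], right=[]
  root=26; inorder splits into left=[20], right=[28]
  root=20; inorder splits into left=[], right=[]
  root=28; inorder splits into left=[], right=[]
Reconstructed level-order: [18, 7, 26, 20, 28]


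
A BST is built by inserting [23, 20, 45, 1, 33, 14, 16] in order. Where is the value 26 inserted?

Starting tree (level order): [23, 20, 45, 1, None, 33, None, None, 14, None, None, None, 16]
Insertion path: 23 -> 45 -> 33
Result: insert 26 as left child of 33
Final tree (level order): [23, 20, 45, 1, None, 33, None, None, 14, 26, None, None, 16]


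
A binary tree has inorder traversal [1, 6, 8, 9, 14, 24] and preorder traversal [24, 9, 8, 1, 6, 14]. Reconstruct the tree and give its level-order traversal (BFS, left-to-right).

Inorder:  [1, 6, 8, 9, 14, 24]
Preorder: [24, 9, 8, 1, 6, 14]
Algorithm: preorder visits root first, so consume preorder in order;
for each root, split the current inorder slice at that value into
left-subtree inorder and right-subtree inorder, then recurse.
Recursive splits:
  root=24; inorder splits into left=[1, 6, 8, 9, 14], right=[]
  root=9; inorder splits into left=[1, 6, 8], right=[14]
  root=8; inorder splits into left=[1, 6], right=[]
  root=1; inorder splits into left=[], right=[6]
  root=6; inorder splits into left=[], right=[]
  root=14; inorder splits into left=[], right=[]
Reconstructed level-order: [24, 9, 8, 14, 1, 6]


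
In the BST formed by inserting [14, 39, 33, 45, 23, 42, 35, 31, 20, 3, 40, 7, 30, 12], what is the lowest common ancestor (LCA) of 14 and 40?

Tree insertion order: [14, 39, 33, 45, 23, 42, 35, 31, 20, 3, 40, 7, 30, 12]
Tree (level-order array): [14, 3, 39, None, 7, 33, 45, None, 12, 23, 35, 42, None, None, None, 20, 31, None, None, 40, None, None, None, 30]
In a BST, the LCA of p=14, q=40 is the first node v on the
root-to-leaf path with p <= v <= q (go left if both < v, right if both > v).
Walk from root:
  at 14: 14 <= 14 <= 40, this is the LCA
LCA = 14


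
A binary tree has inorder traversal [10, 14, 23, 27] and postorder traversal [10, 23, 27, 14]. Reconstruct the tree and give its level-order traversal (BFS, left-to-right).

Inorder:   [10, 14, 23, 27]
Postorder: [10, 23, 27, 14]
Algorithm: postorder visits root last, so walk postorder right-to-left;
each value is the root of the current inorder slice — split it at that
value, recurse on the right subtree first, then the left.
Recursive splits:
  root=14; inorder splits into left=[10], right=[23, 27]
  root=27; inorder splits into left=[23], right=[]
  root=23; inorder splits into left=[], right=[]
  root=10; inorder splits into left=[], right=[]
Reconstructed level-order: [14, 10, 27, 23]


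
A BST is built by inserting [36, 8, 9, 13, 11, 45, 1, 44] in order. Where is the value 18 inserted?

Starting tree (level order): [36, 8, 45, 1, 9, 44, None, None, None, None, 13, None, None, 11]
Insertion path: 36 -> 8 -> 9 -> 13
Result: insert 18 as right child of 13
Final tree (level order): [36, 8, 45, 1, 9, 44, None, None, None, None, 13, None, None, 11, 18]


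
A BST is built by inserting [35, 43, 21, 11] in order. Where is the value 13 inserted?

Starting tree (level order): [35, 21, 43, 11]
Insertion path: 35 -> 21 -> 11
Result: insert 13 as right child of 11
Final tree (level order): [35, 21, 43, 11, None, None, None, None, 13]


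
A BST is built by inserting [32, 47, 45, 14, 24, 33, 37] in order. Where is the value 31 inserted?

Starting tree (level order): [32, 14, 47, None, 24, 45, None, None, None, 33, None, None, 37]
Insertion path: 32 -> 14 -> 24
Result: insert 31 as right child of 24
Final tree (level order): [32, 14, 47, None, 24, 45, None, None, 31, 33, None, None, None, None, 37]


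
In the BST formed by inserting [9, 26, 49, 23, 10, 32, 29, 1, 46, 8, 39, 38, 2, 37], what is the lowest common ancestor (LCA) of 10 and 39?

Tree insertion order: [9, 26, 49, 23, 10, 32, 29, 1, 46, 8, 39, 38, 2, 37]
Tree (level-order array): [9, 1, 26, None, 8, 23, 49, 2, None, 10, None, 32, None, None, None, None, None, 29, 46, None, None, 39, None, 38, None, 37]
In a BST, the LCA of p=10, q=39 is the first node v on the
root-to-leaf path with p <= v <= q (go left if both < v, right if both > v).
Walk from root:
  at 9: both 10 and 39 > 9, go right
  at 26: 10 <= 26 <= 39, this is the LCA
LCA = 26


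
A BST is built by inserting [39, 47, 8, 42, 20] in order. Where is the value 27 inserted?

Starting tree (level order): [39, 8, 47, None, 20, 42]
Insertion path: 39 -> 8 -> 20
Result: insert 27 as right child of 20
Final tree (level order): [39, 8, 47, None, 20, 42, None, None, 27]


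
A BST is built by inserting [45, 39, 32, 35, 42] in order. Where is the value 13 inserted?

Starting tree (level order): [45, 39, None, 32, 42, None, 35]
Insertion path: 45 -> 39 -> 32
Result: insert 13 as left child of 32
Final tree (level order): [45, 39, None, 32, 42, 13, 35]


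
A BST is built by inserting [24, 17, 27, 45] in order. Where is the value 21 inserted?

Starting tree (level order): [24, 17, 27, None, None, None, 45]
Insertion path: 24 -> 17
Result: insert 21 as right child of 17
Final tree (level order): [24, 17, 27, None, 21, None, 45]


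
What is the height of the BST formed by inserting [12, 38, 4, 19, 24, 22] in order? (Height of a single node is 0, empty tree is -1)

Insertion order: [12, 38, 4, 19, 24, 22]
Tree (level-order array): [12, 4, 38, None, None, 19, None, None, 24, 22]
Compute height bottom-up (empty subtree = -1):
  height(4) = 1 + max(-1, -1) = 0
  height(22) = 1 + max(-1, -1) = 0
  height(24) = 1 + max(0, -1) = 1
  height(19) = 1 + max(-1, 1) = 2
  height(38) = 1 + max(2, -1) = 3
  height(12) = 1 + max(0, 3) = 4
Height = 4


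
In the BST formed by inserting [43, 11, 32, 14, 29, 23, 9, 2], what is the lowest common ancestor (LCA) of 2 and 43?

Tree insertion order: [43, 11, 32, 14, 29, 23, 9, 2]
Tree (level-order array): [43, 11, None, 9, 32, 2, None, 14, None, None, None, None, 29, 23]
In a BST, the LCA of p=2, q=43 is the first node v on the
root-to-leaf path with p <= v <= q (go left if both < v, right if both > v).
Walk from root:
  at 43: 2 <= 43 <= 43, this is the LCA
LCA = 43


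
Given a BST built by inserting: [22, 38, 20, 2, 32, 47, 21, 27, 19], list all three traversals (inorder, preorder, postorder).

Tree insertion order: [22, 38, 20, 2, 32, 47, 21, 27, 19]
Tree (level-order array): [22, 20, 38, 2, 21, 32, 47, None, 19, None, None, 27]
Inorder (L, root, R): [2, 19, 20, 21, 22, 27, 32, 38, 47]
Preorder (root, L, R): [22, 20, 2, 19, 21, 38, 32, 27, 47]
Postorder (L, R, root): [19, 2, 21, 20, 27, 32, 47, 38, 22]


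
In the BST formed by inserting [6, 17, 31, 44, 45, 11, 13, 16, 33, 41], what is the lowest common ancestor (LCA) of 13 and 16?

Tree insertion order: [6, 17, 31, 44, 45, 11, 13, 16, 33, 41]
Tree (level-order array): [6, None, 17, 11, 31, None, 13, None, 44, None, 16, 33, 45, None, None, None, 41]
In a BST, the LCA of p=13, q=16 is the first node v on the
root-to-leaf path with p <= v <= q (go left if both < v, right if both > v).
Walk from root:
  at 6: both 13 and 16 > 6, go right
  at 17: both 13 and 16 < 17, go left
  at 11: both 13 and 16 > 11, go right
  at 13: 13 <= 13 <= 16, this is the LCA
LCA = 13


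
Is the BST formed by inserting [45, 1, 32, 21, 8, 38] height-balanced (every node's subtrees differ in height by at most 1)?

Tree (level-order array): [45, 1, None, None, 32, 21, 38, 8]
Definition: a tree is height-balanced if, at every node, |h(left) - h(right)| <= 1 (empty subtree has height -1).
Bottom-up per-node check:
  node 8: h_left=-1, h_right=-1, diff=0 [OK], height=0
  node 21: h_left=0, h_right=-1, diff=1 [OK], height=1
  node 38: h_left=-1, h_right=-1, diff=0 [OK], height=0
  node 32: h_left=1, h_right=0, diff=1 [OK], height=2
  node 1: h_left=-1, h_right=2, diff=3 [FAIL (|-1-2|=3 > 1)], height=3
  node 45: h_left=3, h_right=-1, diff=4 [FAIL (|3--1|=4 > 1)], height=4
Node 1 violates the condition: |-1 - 2| = 3 > 1.
Result: Not balanced


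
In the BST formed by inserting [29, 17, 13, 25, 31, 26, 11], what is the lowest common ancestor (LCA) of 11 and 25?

Tree insertion order: [29, 17, 13, 25, 31, 26, 11]
Tree (level-order array): [29, 17, 31, 13, 25, None, None, 11, None, None, 26]
In a BST, the LCA of p=11, q=25 is the first node v on the
root-to-leaf path with p <= v <= q (go left if both < v, right if both > v).
Walk from root:
  at 29: both 11 and 25 < 29, go left
  at 17: 11 <= 17 <= 25, this is the LCA
LCA = 17


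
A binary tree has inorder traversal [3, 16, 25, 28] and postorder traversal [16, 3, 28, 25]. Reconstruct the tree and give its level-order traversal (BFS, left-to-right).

Inorder:   [3, 16, 25, 28]
Postorder: [16, 3, 28, 25]
Algorithm: postorder visits root last, so walk postorder right-to-left;
each value is the root of the current inorder slice — split it at that
value, recurse on the right subtree first, then the left.
Recursive splits:
  root=25; inorder splits into left=[3, 16], right=[28]
  root=28; inorder splits into left=[], right=[]
  root=3; inorder splits into left=[], right=[16]
  root=16; inorder splits into left=[], right=[]
Reconstructed level-order: [25, 3, 28, 16]


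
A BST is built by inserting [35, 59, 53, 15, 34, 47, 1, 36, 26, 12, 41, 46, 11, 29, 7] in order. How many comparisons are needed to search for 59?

Search path for 59: 35 -> 59
Found: True
Comparisons: 2


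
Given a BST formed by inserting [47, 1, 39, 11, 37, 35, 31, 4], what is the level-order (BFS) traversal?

Tree insertion order: [47, 1, 39, 11, 37, 35, 31, 4]
Tree (level-order array): [47, 1, None, None, 39, 11, None, 4, 37, None, None, 35, None, 31]
BFS from the root, enqueuing left then right child of each popped node:
  queue [47] -> pop 47, enqueue [1], visited so far: [47]
  queue [1] -> pop 1, enqueue [39], visited so far: [47, 1]
  queue [39] -> pop 39, enqueue [11], visited so far: [47, 1, 39]
  queue [11] -> pop 11, enqueue [4, 37], visited so far: [47, 1, 39, 11]
  queue [4, 37] -> pop 4, enqueue [none], visited so far: [47, 1, 39, 11, 4]
  queue [37] -> pop 37, enqueue [35], visited so far: [47, 1, 39, 11, 4, 37]
  queue [35] -> pop 35, enqueue [31], visited so far: [47, 1, 39, 11, 4, 37, 35]
  queue [31] -> pop 31, enqueue [none], visited so far: [47, 1, 39, 11, 4, 37, 35, 31]
Result: [47, 1, 39, 11, 4, 37, 35, 31]


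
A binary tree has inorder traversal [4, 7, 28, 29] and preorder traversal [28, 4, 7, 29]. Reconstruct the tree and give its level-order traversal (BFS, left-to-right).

Inorder:  [4, 7, 28, 29]
Preorder: [28, 4, 7, 29]
Algorithm: preorder visits root first, so consume preorder in order;
for each root, split the current inorder slice at that value into
left-subtree inorder and right-subtree inorder, then recurse.
Recursive splits:
  root=28; inorder splits into left=[4, 7], right=[29]
  root=4; inorder splits into left=[], right=[7]
  root=7; inorder splits into left=[], right=[]
  root=29; inorder splits into left=[], right=[]
Reconstructed level-order: [28, 4, 29, 7]


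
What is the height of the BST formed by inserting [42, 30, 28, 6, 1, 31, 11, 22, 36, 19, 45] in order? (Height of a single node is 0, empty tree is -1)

Insertion order: [42, 30, 28, 6, 1, 31, 11, 22, 36, 19, 45]
Tree (level-order array): [42, 30, 45, 28, 31, None, None, 6, None, None, 36, 1, 11, None, None, None, None, None, 22, 19]
Compute height bottom-up (empty subtree = -1):
  height(1) = 1 + max(-1, -1) = 0
  height(19) = 1 + max(-1, -1) = 0
  height(22) = 1 + max(0, -1) = 1
  height(11) = 1 + max(-1, 1) = 2
  height(6) = 1 + max(0, 2) = 3
  height(28) = 1 + max(3, -1) = 4
  height(36) = 1 + max(-1, -1) = 0
  height(31) = 1 + max(-1, 0) = 1
  height(30) = 1 + max(4, 1) = 5
  height(45) = 1 + max(-1, -1) = 0
  height(42) = 1 + max(5, 0) = 6
Height = 6


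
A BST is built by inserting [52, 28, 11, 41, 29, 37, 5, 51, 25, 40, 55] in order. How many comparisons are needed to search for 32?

Search path for 32: 52 -> 28 -> 41 -> 29 -> 37
Found: False
Comparisons: 5


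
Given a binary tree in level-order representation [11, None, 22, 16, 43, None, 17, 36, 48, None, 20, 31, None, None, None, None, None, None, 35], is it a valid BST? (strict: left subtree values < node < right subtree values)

Level-order array: [11, None, 22, 16, 43, None, 17, 36, 48, None, 20, 31, None, None, None, None, None, None, 35]
Validate using subtree bounds (lo, hi): at each node, require lo < value < hi,
then recurse left with hi=value and right with lo=value.
Preorder trace (stopping at first violation):
  at node 11 with bounds (-inf, +inf): OK
  at node 22 with bounds (11, +inf): OK
  at node 16 with bounds (11, 22): OK
  at node 17 with bounds (16, 22): OK
  at node 20 with bounds (17, 22): OK
  at node 43 with bounds (22, +inf): OK
  at node 36 with bounds (22, 43): OK
  at node 31 with bounds (22, 36): OK
  at node 35 with bounds (31, 36): OK
  at node 48 with bounds (43, +inf): OK
No violation found at any node.
Result: Valid BST


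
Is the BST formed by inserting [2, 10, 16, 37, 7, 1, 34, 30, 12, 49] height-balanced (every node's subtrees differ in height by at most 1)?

Tree (level-order array): [2, 1, 10, None, None, 7, 16, None, None, 12, 37, None, None, 34, 49, 30]
Definition: a tree is height-balanced if, at every node, |h(left) - h(right)| <= 1 (empty subtree has height -1).
Bottom-up per-node check:
  node 1: h_left=-1, h_right=-1, diff=0 [OK], height=0
  node 7: h_left=-1, h_right=-1, diff=0 [OK], height=0
  node 12: h_left=-1, h_right=-1, diff=0 [OK], height=0
  node 30: h_left=-1, h_right=-1, diff=0 [OK], height=0
  node 34: h_left=0, h_right=-1, diff=1 [OK], height=1
  node 49: h_left=-1, h_right=-1, diff=0 [OK], height=0
  node 37: h_left=1, h_right=0, diff=1 [OK], height=2
  node 16: h_left=0, h_right=2, diff=2 [FAIL (|0-2|=2 > 1)], height=3
  node 10: h_left=0, h_right=3, diff=3 [FAIL (|0-3|=3 > 1)], height=4
  node 2: h_left=0, h_right=4, diff=4 [FAIL (|0-4|=4 > 1)], height=5
Node 16 violates the condition: |0 - 2| = 2 > 1.
Result: Not balanced


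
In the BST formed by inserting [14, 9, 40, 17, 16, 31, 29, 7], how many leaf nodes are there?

Tree built from: [14, 9, 40, 17, 16, 31, 29, 7]
Tree (level-order array): [14, 9, 40, 7, None, 17, None, None, None, 16, 31, None, None, 29]
Rule: A leaf has 0 children.
Per-node child counts:
  node 14: 2 child(ren)
  node 9: 1 child(ren)
  node 7: 0 child(ren)
  node 40: 1 child(ren)
  node 17: 2 child(ren)
  node 16: 0 child(ren)
  node 31: 1 child(ren)
  node 29: 0 child(ren)
Matching nodes: [7, 16, 29]
Count of leaf nodes: 3


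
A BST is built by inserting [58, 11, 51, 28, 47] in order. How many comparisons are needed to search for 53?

Search path for 53: 58 -> 11 -> 51
Found: False
Comparisons: 3


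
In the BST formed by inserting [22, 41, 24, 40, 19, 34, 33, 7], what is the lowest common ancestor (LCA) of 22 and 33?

Tree insertion order: [22, 41, 24, 40, 19, 34, 33, 7]
Tree (level-order array): [22, 19, 41, 7, None, 24, None, None, None, None, 40, 34, None, 33]
In a BST, the LCA of p=22, q=33 is the first node v on the
root-to-leaf path with p <= v <= q (go left if both < v, right if both > v).
Walk from root:
  at 22: 22 <= 22 <= 33, this is the LCA
LCA = 22


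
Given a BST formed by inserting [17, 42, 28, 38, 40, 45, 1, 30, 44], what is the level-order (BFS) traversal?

Tree insertion order: [17, 42, 28, 38, 40, 45, 1, 30, 44]
Tree (level-order array): [17, 1, 42, None, None, 28, 45, None, 38, 44, None, 30, 40]
BFS from the root, enqueuing left then right child of each popped node:
  queue [17] -> pop 17, enqueue [1, 42], visited so far: [17]
  queue [1, 42] -> pop 1, enqueue [none], visited so far: [17, 1]
  queue [42] -> pop 42, enqueue [28, 45], visited so far: [17, 1, 42]
  queue [28, 45] -> pop 28, enqueue [38], visited so far: [17, 1, 42, 28]
  queue [45, 38] -> pop 45, enqueue [44], visited so far: [17, 1, 42, 28, 45]
  queue [38, 44] -> pop 38, enqueue [30, 40], visited so far: [17, 1, 42, 28, 45, 38]
  queue [44, 30, 40] -> pop 44, enqueue [none], visited so far: [17, 1, 42, 28, 45, 38, 44]
  queue [30, 40] -> pop 30, enqueue [none], visited so far: [17, 1, 42, 28, 45, 38, 44, 30]
  queue [40] -> pop 40, enqueue [none], visited so far: [17, 1, 42, 28, 45, 38, 44, 30, 40]
Result: [17, 1, 42, 28, 45, 38, 44, 30, 40]


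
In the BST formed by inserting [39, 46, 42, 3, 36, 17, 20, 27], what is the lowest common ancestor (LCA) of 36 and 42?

Tree insertion order: [39, 46, 42, 3, 36, 17, 20, 27]
Tree (level-order array): [39, 3, 46, None, 36, 42, None, 17, None, None, None, None, 20, None, 27]
In a BST, the LCA of p=36, q=42 is the first node v on the
root-to-leaf path with p <= v <= q (go left if both < v, right if both > v).
Walk from root:
  at 39: 36 <= 39 <= 42, this is the LCA
LCA = 39


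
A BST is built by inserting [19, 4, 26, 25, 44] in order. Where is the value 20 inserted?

Starting tree (level order): [19, 4, 26, None, None, 25, 44]
Insertion path: 19 -> 26 -> 25
Result: insert 20 as left child of 25
Final tree (level order): [19, 4, 26, None, None, 25, 44, 20]


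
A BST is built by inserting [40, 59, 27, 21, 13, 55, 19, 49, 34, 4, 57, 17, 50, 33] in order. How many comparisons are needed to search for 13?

Search path for 13: 40 -> 27 -> 21 -> 13
Found: True
Comparisons: 4


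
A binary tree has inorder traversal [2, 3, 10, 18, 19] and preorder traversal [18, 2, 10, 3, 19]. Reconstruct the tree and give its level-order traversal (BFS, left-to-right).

Inorder:  [2, 3, 10, 18, 19]
Preorder: [18, 2, 10, 3, 19]
Algorithm: preorder visits root first, so consume preorder in order;
for each root, split the current inorder slice at that value into
left-subtree inorder and right-subtree inorder, then recurse.
Recursive splits:
  root=18; inorder splits into left=[2, 3, 10], right=[19]
  root=2; inorder splits into left=[], right=[3, 10]
  root=10; inorder splits into left=[3], right=[]
  root=3; inorder splits into left=[], right=[]
  root=19; inorder splits into left=[], right=[]
Reconstructed level-order: [18, 2, 19, 10, 3]


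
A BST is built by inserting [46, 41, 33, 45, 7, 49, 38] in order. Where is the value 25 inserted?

Starting tree (level order): [46, 41, 49, 33, 45, None, None, 7, 38]
Insertion path: 46 -> 41 -> 33 -> 7
Result: insert 25 as right child of 7
Final tree (level order): [46, 41, 49, 33, 45, None, None, 7, 38, None, None, None, 25]


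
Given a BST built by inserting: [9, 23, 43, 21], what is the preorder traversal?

Tree insertion order: [9, 23, 43, 21]
Tree (level-order array): [9, None, 23, 21, 43]
Preorder traversal: [9, 23, 21, 43]


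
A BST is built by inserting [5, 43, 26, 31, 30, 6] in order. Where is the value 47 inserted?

Starting tree (level order): [5, None, 43, 26, None, 6, 31, None, None, 30]
Insertion path: 5 -> 43
Result: insert 47 as right child of 43
Final tree (level order): [5, None, 43, 26, 47, 6, 31, None, None, None, None, 30]


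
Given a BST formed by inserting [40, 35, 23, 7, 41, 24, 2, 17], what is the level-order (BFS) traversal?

Tree insertion order: [40, 35, 23, 7, 41, 24, 2, 17]
Tree (level-order array): [40, 35, 41, 23, None, None, None, 7, 24, 2, 17]
BFS from the root, enqueuing left then right child of each popped node:
  queue [40] -> pop 40, enqueue [35, 41], visited so far: [40]
  queue [35, 41] -> pop 35, enqueue [23], visited so far: [40, 35]
  queue [41, 23] -> pop 41, enqueue [none], visited so far: [40, 35, 41]
  queue [23] -> pop 23, enqueue [7, 24], visited so far: [40, 35, 41, 23]
  queue [7, 24] -> pop 7, enqueue [2, 17], visited so far: [40, 35, 41, 23, 7]
  queue [24, 2, 17] -> pop 24, enqueue [none], visited so far: [40, 35, 41, 23, 7, 24]
  queue [2, 17] -> pop 2, enqueue [none], visited so far: [40, 35, 41, 23, 7, 24, 2]
  queue [17] -> pop 17, enqueue [none], visited so far: [40, 35, 41, 23, 7, 24, 2, 17]
Result: [40, 35, 41, 23, 7, 24, 2, 17]


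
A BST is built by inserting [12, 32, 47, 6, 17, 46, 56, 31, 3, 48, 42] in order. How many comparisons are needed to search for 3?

Search path for 3: 12 -> 6 -> 3
Found: True
Comparisons: 3


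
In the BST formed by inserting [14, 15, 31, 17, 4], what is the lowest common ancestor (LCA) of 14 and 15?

Tree insertion order: [14, 15, 31, 17, 4]
Tree (level-order array): [14, 4, 15, None, None, None, 31, 17]
In a BST, the LCA of p=14, q=15 is the first node v on the
root-to-leaf path with p <= v <= q (go left if both < v, right if both > v).
Walk from root:
  at 14: 14 <= 14 <= 15, this is the LCA
LCA = 14


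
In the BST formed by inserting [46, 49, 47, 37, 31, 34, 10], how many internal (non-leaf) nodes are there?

Tree built from: [46, 49, 47, 37, 31, 34, 10]
Tree (level-order array): [46, 37, 49, 31, None, 47, None, 10, 34]
Rule: An internal node has at least one child.
Per-node child counts:
  node 46: 2 child(ren)
  node 37: 1 child(ren)
  node 31: 2 child(ren)
  node 10: 0 child(ren)
  node 34: 0 child(ren)
  node 49: 1 child(ren)
  node 47: 0 child(ren)
Matching nodes: [46, 37, 31, 49]
Count of internal (non-leaf) nodes: 4


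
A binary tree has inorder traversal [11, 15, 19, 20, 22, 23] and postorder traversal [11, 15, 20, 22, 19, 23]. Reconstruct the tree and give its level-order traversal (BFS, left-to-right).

Inorder:   [11, 15, 19, 20, 22, 23]
Postorder: [11, 15, 20, 22, 19, 23]
Algorithm: postorder visits root last, so walk postorder right-to-left;
each value is the root of the current inorder slice — split it at that
value, recurse on the right subtree first, then the left.
Recursive splits:
  root=23; inorder splits into left=[11, 15, 19, 20, 22], right=[]
  root=19; inorder splits into left=[11, 15], right=[20, 22]
  root=22; inorder splits into left=[20], right=[]
  root=20; inorder splits into left=[], right=[]
  root=15; inorder splits into left=[11], right=[]
  root=11; inorder splits into left=[], right=[]
Reconstructed level-order: [23, 19, 15, 22, 11, 20]


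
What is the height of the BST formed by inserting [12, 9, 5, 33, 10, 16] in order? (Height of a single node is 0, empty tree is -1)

Insertion order: [12, 9, 5, 33, 10, 16]
Tree (level-order array): [12, 9, 33, 5, 10, 16]
Compute height bottom-up (empty subtree = -1):
  height(5) = 1 + max(-1, -1) = 0
  height(10) = 1 + max(-1, -1) = 0
  height(9) = 1 + max(0, 0) = 1
  height(16) = 1 + max(-1, -1) = 0
  height(33) = 1 + max(0, -1) = 1
  height(12) = 1 + max(1, 1) = 2
Height = 2


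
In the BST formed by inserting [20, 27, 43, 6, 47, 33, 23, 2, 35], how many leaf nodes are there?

Tree built from: [20, 27, 43, 6, 47, 33, 23, 2, 35]
Tree (level-order array): [20, 6, 27, 2, None, 23, 43, None, None, None, None, 33, 47, None, 35]
Rule: A leaf has 0 children.
Per-node child counts:
  node 20: 2 child(ren)
  node 6: 1 child(ren)
  node 2: 0 child(ren)
  node 27: 2 child(ren)
  node 23: 0 child(ren)
  node 43: 2 child(ren)
  node 33: 1 child(ren)
  node 35: 0 child(ren)
  node 47: 0 child(ren)
Matching nodes: [2, 23, 35, 47]
Count of leaf nodes: 4


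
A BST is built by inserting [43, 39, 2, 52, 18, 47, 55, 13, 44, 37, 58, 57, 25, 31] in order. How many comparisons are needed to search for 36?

Search path for 36: 43 -> 39 -> 2 -> 18 -> 37 -> 25 -> 31
Found: False
Comparisons: 7


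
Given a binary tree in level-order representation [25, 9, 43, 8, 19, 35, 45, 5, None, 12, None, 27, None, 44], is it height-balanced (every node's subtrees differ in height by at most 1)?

Tree (level-order array): [25, 9, 43, 8, 19, 35, 45, 5, None, 12, None, 27, None, 44]
Definition: a tree is height-balanced if, at every node, |h(left) - h(right)| <= 1 (empty subtree has height -1).
Bottom-up per-node check:
  node 5: h_left=-1, h_right=-1, diff=0 [OK], height=0
  node 8: h_left=0, h_right=-1, diff=1 [OK], height=1
  node 12: h_left=-1, h_right=-1, diff=0 [OK], height=0
  node 19: h_left=0, h_right=-1, diff=1 [OK], height=1
  node 9: h_left=1, h_right=1, diff=0 [OK], height=2
  node 27: h_left=-1, h_right=-1, diff=0 [OK], height=0
  node 35: h_left=0, h_right=-1, diff=1 [OK], height=1
  node 44: h_left=-1, h_right=-1, diff=0 [OK], height=0
  node 45: h_left=0, h_right=-1, diff=1 [OK], height=1
  node 43: h_left=1, h_right=1, diff=0 [OK], height=2
  node 25: h_left=2, h_right=2, diff=0 [OK], height=3
All nodes satisfy the balance condition.
Result: Balanced


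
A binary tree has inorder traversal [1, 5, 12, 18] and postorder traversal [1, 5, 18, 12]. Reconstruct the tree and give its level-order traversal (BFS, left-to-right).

Inorder:   [1, 5, 12, 18]
Postorder: [1, 5, 18, 12]
Algorithm: postorder visits root last, so walk postorder right-to-left;
each value is the root of the current inorder slice — split it at that
value, recurse on the right subtree first, then the left.
Recursive splits:
  root=12; inorder splits into left=[1, 5], right=[18]
  root=18; inorder splits into left=[], right=[]
  root=5; inorder splits into left=[1], right=[]
  root=1; inorder splits into left=[], right=[]
Reconstructed level-order: [12, 5, 18, 1]


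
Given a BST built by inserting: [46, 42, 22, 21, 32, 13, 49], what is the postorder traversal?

Tree insertion order: [46, 42, 22, 21, 32, 13, 49]
Tree (level-order array): [46, 42, 49, 22, None, None, None, 21, 32, 13]
Postorder traversal: [13, 21, 32, 22, 42, 49, 46]


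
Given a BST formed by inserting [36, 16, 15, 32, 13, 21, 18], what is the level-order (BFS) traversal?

Tree insertion order: [36, 16, 15, 32, 13, 21, 18]
Tree (level-order array): [36, 16, None, 15, 32, 13, None, 21, None, None, None, 18]
BFS from the root, enqueuing left then right child of each popped node:
  queue [36] -> pop 36, enqueue [16], visited so far: [36]
  queue [16] -> pop 16, enqueue [15, 32], visited so far: [36, 16]
  queue [15, 32] -> pop 15, enqueue [13], visited so far: [36, 16, 15]
  queue [32, 13] -> pop 32, enqueue [21], visited so far: [36, 16, 15, 32]
  queue [13, 21] -> pop 13, enqueue [none], visited so far: [36, 16, 15, 32, 13]
  queue [21] -> pop 21, enqueue [18], visited so far: [36, 16, 15, 32, 13, 21]
  queue [18] -> pop 18, enqueue [none], visited so far: [36, 16, 15, 32, 13, 21, 18]
Result: [36, 16, 15, 32, 13, 21, 18]


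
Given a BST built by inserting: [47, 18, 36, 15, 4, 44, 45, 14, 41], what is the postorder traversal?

Tree insertion order: [47, 18, 36, 15, 4, 44, 45, 14, 41]
Tree (level-order array): [47, 18, None, 15, 36, 4, None, None, 44, None, 14, 41, 45]
Postorder traversal: [14, 4, 15, 41, 45, 44, 36, 18, 47]


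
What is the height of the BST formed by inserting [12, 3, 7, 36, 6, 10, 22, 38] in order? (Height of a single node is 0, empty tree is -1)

Insertion order: [12, 3, 7, 36, 6, 10, 22, 38]
Tree (level-order array): [12, 3, 36, None, 7, 22, 38, 6, 10]
Compute height bottom-up (empty subtree = -1):
  height(6) = 1 + max(-1, -1) = 0
  height(10) = 1 + max(-1, -1) = 0
  height(7) = 1 + max(0, 0) = 1
  height(3) = 1 + max(-1, 1) = 2
  height(22) = 1 + max(-1, -1) = 0
  height(38) = 1 + max(-1, -1) = 0
  height(36) = 1 + max(0, 0) = 1
  height(12) = 1 + max(2, 1) = 3
Height = 3


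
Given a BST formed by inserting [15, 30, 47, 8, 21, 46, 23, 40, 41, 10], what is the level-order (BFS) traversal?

Tree insertion order: [15, 30, 47, 8, 21, 46, 23, 40, 41, 10]
Tree (level-order array): [15, 8, 30, None, 10, 21, 47, None, None, None, 23, 46, None, None, None, 40, None, None, 41]
BFS from the root, enqueuing left then right child of each popped node:
  queue [15] -> pop 15, enqueue [8, 30], visited so far: [15]
  queue [8, 30] -> pop 8, enqueue [10], visited so far: [15, 8]
  queue [30, 10] -> pop 30, enqueue [21, 47], visited so far: [15, 8, 30]
  queue [10, 21, 47] -> pop 10, enqueue [none], visited so far: [15, 8, 30, 10]
  queue [21, 47] -> pop 21, enqueue [23], visited so far: [15, 8, 30, 10, 21]
  queue [47, 23] -> pop 47, enqueue [46], visited so far: [15, 8, 30, 10, 21, 47]
  queue [23, 46] -> pop 23, enqueue [none], visited so far: [15, 8, 30, 10, 21, 47, 23]
  queue [46] -> pop 46, enqueue [40], visited so far: [15, 8, 30, 10, 21, 47, 23, 46]
  queue [40] -> pop 40, enqueue [41], visited so far: [15, 8, 30, 10, 21, 47, 23, 46, 40]
  queue [41] -> pop 41, enqueue [none], visited so far: [15, 8, 30, 10, 21, 47, 23, 46, 40, 41]
Result: [15, 8, 30, 10, 21, 47, 23, 46, 40, 41]


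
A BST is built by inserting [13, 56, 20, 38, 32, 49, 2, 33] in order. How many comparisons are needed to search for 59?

Search path for 59: 13 -> 56
Found: False
Comparisons: 2


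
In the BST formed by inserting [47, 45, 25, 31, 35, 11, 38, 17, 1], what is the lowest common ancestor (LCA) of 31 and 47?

Tree insertion order: [47, 45, 25, 31, 35, 11, 38, 17, 1]
Tree (level-order array): [47, 45, None, 25, None, 11, 31, 1, 17, None, 35, None, None, None, None, None, 38]
In a BST, the LCA of p=31, q=47 is the first node v on the
root-to-leaf path with p <= v <= q (go left if both < v, right if both > v).
Walk from root:
  at 47: 31 <= 47 <= 47, this is the LCA
LCA = 47


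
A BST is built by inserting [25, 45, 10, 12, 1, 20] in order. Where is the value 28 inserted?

Starting tree (level order): [25, 10, 45, 1, 12, None, None, None, None, None, 20]
Insertion path: 25 -> 45
Result: insert 28 as left child of 45
Final tree (level order): [25, 10, 45, 1, 12, 28, None, None, None, None, 20]


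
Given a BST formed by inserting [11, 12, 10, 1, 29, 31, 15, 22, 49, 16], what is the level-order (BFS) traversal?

Tree insertion order: [11, 12, 10, 1, 29, 31, 15, 22, 49, 16]
Tree (level-order array): [11, 10, 12, 1, None, None, 29, None, None, 15, 31, None, 22, None, 49, 16]
BFS from the root, enqueuing left then right child of each popped node:
  queue [11] -> pop 11, enqueue [10, 12], visited so far: [11]
  queue [10, 12] -> pop 10, enqueue [1], visited so far: [11, 10]
  queue [12, 1] -> pop 12, enqueue [29], visited so far: [11, 10, 12]
  queue [1, 29] -> pop 1, enqueue [none], visited so far: [11, 10, 12, 1]
  queue [29] -> pop 29, enqueue [15, 31], visited so far: [11, 10, 12, 1, 29]
  queue [15, 31] -> pop 15, enqueue [22], visited so far: [11, 10, 12, 1, 29, 15]
  queue [31, 22] -> pop 31, enqueue [49], visited so far: [11, 10, 12, 1, 29, 15, 31]
  queue [22, 49] -> pop 22, enqueue [16], visited so far: [11, 10, 12, 1, 29, 15, 31, 22]
  queue [49, 16] -> pop 49, enqueue [none], visited so far: [11, 10, 12, 1, 29, 15, 31, 22, 49]
  queue [16] -> pop 16, enqueue [none], visited so far: [11, 10, 12, 1, 29, 15, 31, 22, 49, 16]
Result: [11, 10, 12, 1, 29, 15, 31, 22, 49, 16]


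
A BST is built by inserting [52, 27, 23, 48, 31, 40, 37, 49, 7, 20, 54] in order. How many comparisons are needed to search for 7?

Search path for 7: 52 -> 27 -> 23 -> 7
Found: True
Comparisons: 4


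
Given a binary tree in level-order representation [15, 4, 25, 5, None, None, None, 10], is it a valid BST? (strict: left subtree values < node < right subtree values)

Level-order array: [15, 4, 25, 5, None, None, None, 10]
Validate using subtree bounds (lo, hi): at each node, require lo < value < hi,
then recurse left with hi=value and right with lo=value.
Preorder trace (stopping at first violation):
  at node 15 with bounds (-inf, +inf): OK
  at node 4 with bounds (-inf, 15): OK
  at node 5 with bounds (-inf, 4): VIOLATION
Node 5 violates its bound: not (-inf < 5 < 4).
Result: Not a valid BST


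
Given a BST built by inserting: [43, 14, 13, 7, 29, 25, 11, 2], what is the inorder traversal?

Tree insertion order: [43, 14, 13, 7, 29, 25, 11, 2]
Tree (level-order array): [43, 14, None, 13, 29, 7, None, 25, None, 2, 11]
Inorder traversal: [2, 7, 11, 13, 14, 25, 29, 43]


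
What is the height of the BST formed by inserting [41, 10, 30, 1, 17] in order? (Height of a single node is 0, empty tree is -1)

Insertion order: [41, 10, 30, 1, 17]
Tree (level-order array): [41, 10, None, 1, 30, None, None, 17]
Compute height bottom-up (empty subtree = -1):
  height(1) = 1 + max(-1, -1) = 0
  height(17) = 1 + max(-1, -1) = 0
  height(30) = 1 + max(0, -1) = 1
  height(10) = 1 + max(0, 1) = 2
  height(41) = 1 + max(2, -1) = 3
Height = 3


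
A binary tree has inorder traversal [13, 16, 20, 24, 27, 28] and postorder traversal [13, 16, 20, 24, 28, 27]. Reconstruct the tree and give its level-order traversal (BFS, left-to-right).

Inorder:   [13, 16, 20, 24, 27, 28]
Postorder: [13, 16, 20, 24, 28, 27]
Algorithm: postorder visits root last, so walk postorder right-to-left;
each value is the root of the current inorder slice — split it at that
value, recurse on the right subtree first, then the left.
Recursive splits:
  root=27; inorder splits into left=[13, 16, 20, 24], right=[28]
  root=28; inorder splits into left=[], right=[]
  root=24; inorder splits into left=[13, 16, 20], right=[]
  root=20; inorder splits into left=[13, 16], right=[]
  root=16; inorder splits into left=[13], right=[]
  root=13; inorder splits into left=[], right=[]
Reconstructed level-order: [27, 24, 28, 20, 16, 13]


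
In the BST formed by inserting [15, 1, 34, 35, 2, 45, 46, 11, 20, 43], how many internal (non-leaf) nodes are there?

Tree built from: [15, 1, 34, 35, 2, 45, 46, 11, 20, 43]
Tree (level-order array): [15, 1, 34, None, 2, 20, 35, None, 11, None, None, None, 45, None, None, 43, 46]
Rule: An internal node has at least one child.
Per-node child counts:
  node 15: 2 child(ren)
  node 1: 1 child(ren)
  node 2: 1 child(ren)
  node 11: 0 child(ren)
  node 34: 2 child(ren)
  node 20: 0 child(ren)
  node 35: 1 child(ren)
  node 45: 2 child(ren)
  node 43: 0 child(ren)
  node 46: 0 child(ren)
Matching nodes: [15, 1, 2, 34, 35, 45]
Count of internal (non-leaf) nodes: 6


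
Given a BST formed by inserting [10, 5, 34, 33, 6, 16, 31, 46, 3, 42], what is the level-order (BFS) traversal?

Tree insertion order: [10, 5, 34, 33, 6, 16, 31, 46, 3, 42]
Tree (level-order array): [10, 5, 34, 3, 6, 33, 46, None, None, None, None, 16, None, 42, None, None, 31]
BFS from the root, enqueuing left then right child of each popped node:
  queue [10] -> pop 10, enqueue [5, 34], visited so far: [10]
  queue [5, 34] -> pop 5, enqueue [3, 6], visited so far: [10, 5]
  queue [34, 3, 6] -> pop 34, enqueue [33, 46], visited so far: [10, 5, 34]
  queue [3, 6, 33, 46] -> pop 3, enqueue [none], visited so far: [10, 5, 34, 3]
  queue [6, 33, 46] -> pop 6, enqueue [none], visited so far: [10, 5, 34, 3, 6]
  queue [33, 46] -> pop 33, enqueue [16], visited so far: [10, 5, 34, 3, 6, 33]
  queue [46, 16] -> pop 46, enqueue [42], visited so far: [10, 5, 34, 3, 6, 33, 46]
  queue [16, 42] -> pop 16, enqueue [31], visited so far: [10, 5, 34, 3, 6, 33, 46, 16]
  queue [42, 31] -> pop 42, enqueue [none], visited so far: [10, 5, 34, 3, 6, 33, 46, 16, 42]
  queue [31] -> pop 31, enqueue [none], visited so far: [10, 5, 34, 3, 6, 33, 46, 16, 42, 31]
Result: [10, 5, 34, 3, 6, 33, 46, 16, 42, 31]


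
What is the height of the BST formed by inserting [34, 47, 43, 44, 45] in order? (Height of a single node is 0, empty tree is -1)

Insertion order: [34, 47, 43, 44, 45]
Tree (level-order array): [34, None, 47, 43, None, None, 44, None, 45]
Compute height bottom-up (empty subtree = -1):
  height(45) = 1 + max(-1, -1) = 0
  height(44) = 1 + max(-1, 0) = 1
  height(43) = 1 + max(-1, 1) = 2
  height(47) = 1 + max(2, -1) = 3
  height(34) = 1 + max(-1, 3) = 4
Height = 4


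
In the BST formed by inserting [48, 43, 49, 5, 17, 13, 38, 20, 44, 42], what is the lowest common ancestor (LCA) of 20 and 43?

Tree insertion order: [48, 43, 49, 5, 17, 13, 38, 20, 44, 42]
Tree (level-order array): [48, 43, 49, 5, 44, None, None, None, 17, None, None, 13, 38, None, None, 20, 42]
In a BST, the LCA of p=20, q=43 is the first node v on the
root-to-leaf path with p <= v <= q (go left if both < v, right if both > v).
Walk from root:
  at 48: both 20 and 43 < 48, go left
  at 43: 20 <= 43 <= 43, this is the LCA
LCA = 43


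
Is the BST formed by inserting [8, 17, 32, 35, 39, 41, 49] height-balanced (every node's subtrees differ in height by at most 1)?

Tree (level-order array): [8, None, 17, None, 32, None, 35, None, 39, None, 41, None, 49]
Definition: a tree is height-balanced if, at every node, |h(left) - h(right)| <= 1 (empty subtree has height -1).
Bottom-up per-node check:
  node 49: h_left=-1, h_right=-1, diff=0 [OK], height=0
  node 41: h_left=-1, h_right=0, diff=1 [OK], height=1
  node 39: h_left=-1, h_right=1, diff=2 [FAIL (|-1-1|=2 > 1)], height=2
  node 35: h_left=-1, h_right=2, diff=3 [FAIL (|-1-2|=3 > 1)], height=3
  node 32: h_left=-1, h_right=3, diff=4 [FAIL (|-1-3|=4 > 1)], height=4
  node 17: h_left=-1, h_right=4, diff=5 [FAIL (|-1-4|=5 > 1)], height=5
  node 8: h_left=-1, h_right=5, diff=6 [FAIL (|-1-5|=6 > 1)], height=6
Node 39 violates the condition: |-1 - 1| = 2 > 1.
Result: Not balanced


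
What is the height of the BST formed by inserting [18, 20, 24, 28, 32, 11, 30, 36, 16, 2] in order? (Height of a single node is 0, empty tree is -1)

Insertion order: [18, 20, 24, 28, 32, 11, 30, 36, 16, 2]
Tree (level-order array): [18, 11, 20, 2, 16, None, 24, None, None, None, None, None, 28, None, 32, 30, 36]
Compute height bottom-up (empty subtree = -1):
  height(2) = 1 + max(-1, -1) = 0
  height(16) = 1 + max(-1, -1) = 0
  height(11) = 1 + max(0, 0) = 1
  height(30) = 1 + max(-1, -1) = 0
  height(36) = 1 + max(-1, -1) = 0
  height(32) = 1 + max(0, 0) = 1
  height(28) = 1 + max(-1, 1) = 2
  height(24) = 1 + max(-1, 2) = 3
  height(20) = 1 + max(-1, 3) = 4
  height(18) = 1 + max(1, 4) = 5
Height = 5


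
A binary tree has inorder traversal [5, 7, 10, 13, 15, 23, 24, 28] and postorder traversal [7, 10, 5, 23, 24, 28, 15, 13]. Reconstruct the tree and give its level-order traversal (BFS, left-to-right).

Inorder:   [5, 7, 10, 13, 15, 23, 24, 28]
Postorder: [7, 10, 5, 23, 24, 28, 15, 13]
Algorithm: postorder visits root last, so walk postorder right-to-left;
each value is the root of the current inorder slice — split it at that
value, recurse on the right subtree first, then the left.
Recursive splits:
  root=13; inorder splits into left=[5, 7, 10], right=[15, 23, 24, 28]
  root=15; inorder splits into left=[], right=[23, 24, 28]
  root=28; inorder splits into left=[23, 24], right=[]
  root=24; inorder splits into left=[23], right=[]
  root=23; inorder splits into left=[], right=[]
  root=5; inorder splits into left=[], right=[7, 10]
  root=10; inorder splits into left=[7], right=[]
  root=7; inorder splits into left=[], right=[]
Reconstructed level-order: [13, 5, 15, 10, 28, 7, 24, 23]


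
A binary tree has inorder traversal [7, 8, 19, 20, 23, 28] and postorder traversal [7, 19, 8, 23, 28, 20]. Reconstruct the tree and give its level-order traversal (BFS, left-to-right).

Inorder:   [7, 8, 19, 20, 23, 28]
Postorder: [7, 19, 8, 23, 28, 20]
Algorithm: postorder visits root last, so walk postorder right-to-left;
each value is the root of the current inorder slice — split it at that
value, recurse on the right subtree first, then the left.
Recursive splits:
  root=20; inorder splits into left=[7, 8, 19], right=[23, 28]
  root=28; inorder splits into left=[23], right=[]
  root=23; inorder splits into left=[], right=[]
  root=8; inorder splits into left=[7], right=[19]
  root=19; inorder splits into left=[], right=[]
  root=7; inorder splits into left=[], right=[]
Reconstructed level-order: [20, 8, 28, 7, 19, 23]


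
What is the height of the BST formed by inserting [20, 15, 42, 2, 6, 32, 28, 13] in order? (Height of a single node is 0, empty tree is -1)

Insertion order: [20, 15, 42, 2, 6, 32, 28, 13]
Tree (level-order array): [20, 15, 42, 2, None, 32, None, None, 6, 28, None, None, 13]
Compute height bottom-up (empty subtree = -1):
  height(13) = 1 + max(-1, -1) = 0
  height(6) = 1 + max(-1, 0) = 1
  height(2) = 1 + max(-1, 1) = 2
  height(15) = 1 + max(2, -1) = 3
  height(28) = 1 + max(-1, -1) = 0
  height(32) = 1 + max(0, -1) = 1
  height(42) = 1 + max(1, -1) = 2
  height(20) = 1 + max(3, 2) = 4
Height = 4
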